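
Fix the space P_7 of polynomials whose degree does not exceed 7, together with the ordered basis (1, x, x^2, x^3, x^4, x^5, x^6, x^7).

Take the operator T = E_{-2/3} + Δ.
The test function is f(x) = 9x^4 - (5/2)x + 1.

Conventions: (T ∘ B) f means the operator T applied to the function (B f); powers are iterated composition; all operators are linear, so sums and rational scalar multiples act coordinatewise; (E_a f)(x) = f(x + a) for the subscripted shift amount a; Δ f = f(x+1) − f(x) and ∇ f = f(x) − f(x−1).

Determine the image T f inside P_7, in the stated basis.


the result is g(x) = 9x^4 + 12x^3 + 78x^2 + (137/6)x + 197/18

E_{-2/3} f = 9x^4 - 24x^3 + 24x^2 - (79/6)x + 40/9
Δ f = 36x^3 + 54x^2 + 36x + 13/2
(E_{-2/3} + Δ) f = 9x^4 + 12x^3 + 78x^2 + (137/6)x + 197/18


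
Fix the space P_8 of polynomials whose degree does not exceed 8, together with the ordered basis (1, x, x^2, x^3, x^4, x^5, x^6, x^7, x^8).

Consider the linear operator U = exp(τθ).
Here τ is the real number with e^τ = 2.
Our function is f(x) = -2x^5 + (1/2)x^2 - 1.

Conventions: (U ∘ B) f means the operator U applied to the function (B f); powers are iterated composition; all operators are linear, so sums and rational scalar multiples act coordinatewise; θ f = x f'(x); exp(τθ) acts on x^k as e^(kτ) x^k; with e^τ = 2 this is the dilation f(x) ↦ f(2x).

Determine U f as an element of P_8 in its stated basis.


exp(τθ) x^k = e^(kτ) x^k; with e^τ = 2 this sends x^k to 2^k x^k
x^2 ↦ 4 x^2
x^5 ↦ 32 x^5
applying this coordinatewise to f: exp(τθ) f = -64x^5 + 2x^2 - 1

g(x) = -64x^5 + 2x^2 - 1


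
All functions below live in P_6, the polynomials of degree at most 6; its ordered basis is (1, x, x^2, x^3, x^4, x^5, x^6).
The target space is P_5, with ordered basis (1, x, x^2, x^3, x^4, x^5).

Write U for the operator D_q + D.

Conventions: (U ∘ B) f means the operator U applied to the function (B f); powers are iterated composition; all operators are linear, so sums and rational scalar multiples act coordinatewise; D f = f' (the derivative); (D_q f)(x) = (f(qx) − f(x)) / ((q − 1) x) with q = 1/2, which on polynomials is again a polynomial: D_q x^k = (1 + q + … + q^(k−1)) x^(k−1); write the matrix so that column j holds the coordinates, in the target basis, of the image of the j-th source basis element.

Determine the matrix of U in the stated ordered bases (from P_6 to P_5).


the matrix is [[0, 2, 0, 0, 0, 0, 0]; [0, 0, 7/2, 0, 0, 0, 0]; [0, 0, 0, 19/4, 0, 0, 0]; [0, 0, 0, 0, 47/8, 0, 0]; [0, 0, 0, 0, 0, 111/16, 0]; [0, 0, 0, 0, 0, 0, 255/32]] (rows listed top to bottom)

image of 1: 0
image of x: 2
image of x^2: (7/2)x
image of x^3: (19/4)x^2
image of x^4: (47/8)x^3
image of x^5: (111/16)x^4
image of x^6: (255/32)x^5
each image's coordinates form column j of the matrix


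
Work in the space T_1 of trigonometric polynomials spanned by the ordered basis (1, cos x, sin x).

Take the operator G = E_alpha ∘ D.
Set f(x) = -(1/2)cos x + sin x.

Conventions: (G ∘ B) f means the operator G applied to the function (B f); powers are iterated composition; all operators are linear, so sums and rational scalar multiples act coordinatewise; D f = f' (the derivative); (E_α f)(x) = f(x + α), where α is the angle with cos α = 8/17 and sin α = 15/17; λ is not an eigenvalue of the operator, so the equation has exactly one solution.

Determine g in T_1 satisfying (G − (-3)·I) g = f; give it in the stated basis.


write g with unknown coordinates in the stated basis and equate coefficients in (G − (-3)·I) g = f
solving from the highest basis element down gives g = -(13/40)cos x + (2/5)sin x
check: G g = (19/40)cos x - (1/5)sin x
so G g − (-3)·g = -(1/2)cos x + sin x = f ✓

the result is g(x) = -(13/40)cos x + (2/5)sin x


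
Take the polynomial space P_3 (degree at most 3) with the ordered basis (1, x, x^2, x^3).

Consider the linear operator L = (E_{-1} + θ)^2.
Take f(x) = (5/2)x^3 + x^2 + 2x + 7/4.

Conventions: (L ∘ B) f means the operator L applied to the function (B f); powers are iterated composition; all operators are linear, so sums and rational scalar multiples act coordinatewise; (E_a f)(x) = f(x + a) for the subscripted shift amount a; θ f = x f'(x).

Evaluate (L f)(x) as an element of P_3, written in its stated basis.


E_{-1} f = (5/2)x^3 - (13/2)x^2 + (15/2)x - 7/4
θ f = (15/2)x^3 + 2x^2 + 2x
(E_{-1} + θ) f = 10x^3 - (9/2)x^2 + (19/2)x - 7/4
E_{-1} (E_{-1} + θ) f = 10x^3 - (69/2)x^2 + (97/2)x - 103/4
θ (E_{-1} + θ) f = 30x^3 - 9x^2 + (19/2)x
(E_{-1} + θ) (E_{-1} + θ) f = 40x^3 - (87/2)x^2 + 58x - 103/4

the result is g(x) = 40x^3 - (87/2)x^2 + 58x - 103/4


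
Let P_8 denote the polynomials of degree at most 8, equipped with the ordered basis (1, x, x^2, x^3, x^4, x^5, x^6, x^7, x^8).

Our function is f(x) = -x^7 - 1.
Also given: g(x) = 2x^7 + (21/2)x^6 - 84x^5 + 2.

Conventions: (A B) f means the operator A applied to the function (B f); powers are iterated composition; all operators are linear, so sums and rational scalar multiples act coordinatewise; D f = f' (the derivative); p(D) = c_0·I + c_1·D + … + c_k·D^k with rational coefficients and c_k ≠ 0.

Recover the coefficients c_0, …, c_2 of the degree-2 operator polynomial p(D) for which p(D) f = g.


D^0 f = -x^7 - 1
D^1 f = -7x^6
D^2 f = -42x^5
matching coefficients of g against c_0 f + c_1 Df + … from the top degree down determines the c_i
solution: c_0 = -2, c_1 = -3/2, c_2 = 2

c_0 = -2, c_1 = -3/2, c_2 = 2


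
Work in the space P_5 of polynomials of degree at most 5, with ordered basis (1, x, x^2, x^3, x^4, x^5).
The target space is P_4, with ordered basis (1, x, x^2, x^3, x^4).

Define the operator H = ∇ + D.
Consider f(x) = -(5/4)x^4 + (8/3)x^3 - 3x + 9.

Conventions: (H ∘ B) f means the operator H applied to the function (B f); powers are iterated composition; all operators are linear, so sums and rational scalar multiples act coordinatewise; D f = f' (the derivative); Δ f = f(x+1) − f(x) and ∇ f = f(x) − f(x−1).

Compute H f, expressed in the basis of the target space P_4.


∇ f = -5x^3 + (31/2)x^2 - 13x + 11/12
D f = -5x^3 + 8x^2 - 3
(∇ + D) f = -10x^3 + (47/2)x^2 - 13x - 25/12

the image equals g(x) = -10x^3 + (47/2)x^2 - 13x - 25/12


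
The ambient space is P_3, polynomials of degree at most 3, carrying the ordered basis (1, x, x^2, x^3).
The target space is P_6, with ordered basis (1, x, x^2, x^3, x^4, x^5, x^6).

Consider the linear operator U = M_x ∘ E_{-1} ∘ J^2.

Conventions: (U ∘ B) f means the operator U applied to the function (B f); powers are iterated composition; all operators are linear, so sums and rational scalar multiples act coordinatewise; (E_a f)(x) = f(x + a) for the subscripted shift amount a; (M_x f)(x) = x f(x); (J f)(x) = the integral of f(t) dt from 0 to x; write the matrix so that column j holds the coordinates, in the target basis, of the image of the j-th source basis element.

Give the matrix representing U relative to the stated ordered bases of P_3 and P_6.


the matrix is [[0, 0, 0, 0]; [1/2, -1/6, 1/12, -1/20]; [-1, 1/2, -1/3, 1/4]; [1/2, -1/2, 1/2, -1/2]; [0, 1/6, -1/3, 1/2]; [0, 0, 1/12, -1/4]; [0, 0, 0, 1/20]] (rows listed top to bottom)

image of 1: (1/2)x^3 - x^2 + (1/2)x
image of x: (1/6)x^4 - (1/2)x^3 + (1/2)x^2 - (1/6)x
image of x^2: (1/12)x^5 - (1/3)x^4 + (1/2)x^3 - (1/3)x^2 + (1/12)x
image of x^3: (1/20)x^6 - (1/4)x^5 + (1/2)x^4 - (1/2)x^3 + (1/4)x^2 - (1/20)x
each image's coordinates form column j of the matrix


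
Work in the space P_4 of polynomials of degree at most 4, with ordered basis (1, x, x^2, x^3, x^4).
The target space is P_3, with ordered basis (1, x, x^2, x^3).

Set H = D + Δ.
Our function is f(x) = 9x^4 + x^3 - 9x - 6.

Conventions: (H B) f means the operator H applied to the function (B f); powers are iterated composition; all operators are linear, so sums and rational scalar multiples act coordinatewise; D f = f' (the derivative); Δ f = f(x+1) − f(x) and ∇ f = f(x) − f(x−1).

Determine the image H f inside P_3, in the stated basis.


D f = 36x^3 + 3x^2 - 9
Δ f = 36x^3 + 57x^2 + 39x + 1
(D + Δ) f = 72x^3 + 60x^2 + 39x - 8

the result is g(x) = 72x^3 + 60x^2 + 39x - 8


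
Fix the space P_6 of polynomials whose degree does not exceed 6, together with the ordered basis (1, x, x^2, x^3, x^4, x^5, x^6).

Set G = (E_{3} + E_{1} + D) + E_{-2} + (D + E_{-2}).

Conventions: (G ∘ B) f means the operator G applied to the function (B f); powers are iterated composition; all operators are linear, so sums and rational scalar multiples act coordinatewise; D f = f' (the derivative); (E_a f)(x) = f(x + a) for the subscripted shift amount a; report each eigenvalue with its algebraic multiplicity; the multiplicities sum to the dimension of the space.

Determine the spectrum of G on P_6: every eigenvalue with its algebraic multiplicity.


image of 1: 4
image of x: 4x + 2
image of x^2: 4x^2 + 4x + 18
image of x^3: 4x^3 + 6x^2 + 54x + 12
image of x^4: 4x^4 + 8x^3 + 108x^2 + 48x + 114
image of x^5: 4x^5 + 10x^4 + 180x^3 + 120x^2 + 570x + 180
image of x^6: 4x^6 + 12x^5 + 270x^4 + 240x^3 + 1710x^2 + 1080x + 858
the matrix is upper triangular; its diagonal is (4, 4, 4, 4, 4, 4, 4)
for a triangular matrix the eigenvalues are the diagonal entries, with algebraic multiplicity their repetition count

λ = 4 (multiplicity 7)


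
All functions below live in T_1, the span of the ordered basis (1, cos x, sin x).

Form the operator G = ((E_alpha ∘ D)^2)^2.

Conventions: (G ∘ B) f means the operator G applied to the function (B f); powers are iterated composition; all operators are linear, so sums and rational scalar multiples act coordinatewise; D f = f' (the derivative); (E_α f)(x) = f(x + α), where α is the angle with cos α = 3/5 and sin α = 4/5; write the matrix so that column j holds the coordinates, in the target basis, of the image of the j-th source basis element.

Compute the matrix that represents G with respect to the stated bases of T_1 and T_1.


the matrix is [[0, 0, 0]; [0, -527/625, -336/625]; [0, 336/625, -527/625]] (rows listed top to bottom)

image of 1: 0
image of cos x: -(527/625)cos x + (336/625)sin x
image of sin x: -(336/625)cos x - (527/625)sin x
each image's coordinates form column j of the matrix


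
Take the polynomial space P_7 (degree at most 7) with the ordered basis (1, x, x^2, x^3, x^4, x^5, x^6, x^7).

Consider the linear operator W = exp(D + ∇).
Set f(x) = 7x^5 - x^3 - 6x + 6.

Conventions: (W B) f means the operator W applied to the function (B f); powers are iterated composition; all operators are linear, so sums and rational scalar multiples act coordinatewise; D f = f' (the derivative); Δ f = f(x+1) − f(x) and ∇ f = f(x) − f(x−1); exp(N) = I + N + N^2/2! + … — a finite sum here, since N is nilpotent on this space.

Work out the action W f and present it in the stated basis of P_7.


order-1 term: 70x^4 - 70x^3 + 64x^2 - 32x - 6
order-2 term: 280x^3 - 420x^2 + 373x - 134
order-3 term: 560x^2 - 840x + 482
order-4 term: 560x - 560
order-5 term: 224
the series for exp(D + ∇) f terminates at order 5
exp(D + ∇) f = 7x^5 + 70x^4 + 209x^3 + 204x^2 + 55x + 12

the image equals g(x) = 7x^5 + 70x^4 + 209x^3 + 204x^2 + 55x + 12


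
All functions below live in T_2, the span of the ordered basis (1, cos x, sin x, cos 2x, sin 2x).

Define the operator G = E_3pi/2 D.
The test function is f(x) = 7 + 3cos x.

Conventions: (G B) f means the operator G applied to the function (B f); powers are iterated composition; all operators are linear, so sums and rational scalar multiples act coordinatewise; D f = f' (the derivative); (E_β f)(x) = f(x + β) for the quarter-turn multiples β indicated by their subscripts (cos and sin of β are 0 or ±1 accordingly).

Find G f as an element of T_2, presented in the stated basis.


D f = -3sin x
E_3pi/2 D f = 3cos x

the image equals g(x) = 3cos x


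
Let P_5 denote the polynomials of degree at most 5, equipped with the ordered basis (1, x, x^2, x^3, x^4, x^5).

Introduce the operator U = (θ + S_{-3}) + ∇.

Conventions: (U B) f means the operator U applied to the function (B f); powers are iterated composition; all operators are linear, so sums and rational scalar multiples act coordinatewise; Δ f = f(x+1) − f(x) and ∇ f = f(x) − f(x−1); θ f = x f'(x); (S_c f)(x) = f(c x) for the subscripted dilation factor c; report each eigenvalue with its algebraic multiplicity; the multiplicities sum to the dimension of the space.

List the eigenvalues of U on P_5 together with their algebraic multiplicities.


image of 1: 1
image of x: -2x + 1
image of x^2: 11x^2 + 2x - 1
image of x^3: -24x^3 + 3x^2 - 3x + 1
image of x^4: 85x^4 + 4x^3 - 6x^2 + 4x - 1
image of x^5: -238x^5 + 5x^4 - 10x^3 + 10x^2 - 5x + 1
the matrix is upper triangular; its diagonal is (1, -2, 11, -24, 85, -238)
for a triangular matrix the eigenvalues are the diagonal entries, with algebraic multiplicity their repetition count

λ = -238 (multiplicity 1), λ = -24 (multiplicity 1), λ = -2 (multiplicity 1), λ = 1 (multiplicity 1), λ = 11 (multiplicity 1), λ = 85 (multiplicity 1)


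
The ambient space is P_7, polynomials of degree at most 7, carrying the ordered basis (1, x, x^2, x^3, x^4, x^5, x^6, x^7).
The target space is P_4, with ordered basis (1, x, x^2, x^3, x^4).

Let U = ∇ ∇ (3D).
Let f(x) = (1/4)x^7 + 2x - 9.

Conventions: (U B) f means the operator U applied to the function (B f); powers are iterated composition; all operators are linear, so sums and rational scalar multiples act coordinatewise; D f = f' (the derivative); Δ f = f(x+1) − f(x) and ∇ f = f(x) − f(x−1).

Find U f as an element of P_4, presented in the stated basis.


D f = (7/4)x^6 + 2
(3D) f = (21/4)x^6 + 6
∇ (3D) f = (63/2)x^5 - (315/4)x^4 + 105x^3 - (315/4)x^2 + (63/2)x - 21/4
∇ ∇ (3D) f = (315/2)x^4 - 630x^3 + (2205/2)x^2 - 945x + 651/2

the image equals g(x) = (315/2)x^4 - 630x^3 + (2205/2)x^2 - 945x + 651/2


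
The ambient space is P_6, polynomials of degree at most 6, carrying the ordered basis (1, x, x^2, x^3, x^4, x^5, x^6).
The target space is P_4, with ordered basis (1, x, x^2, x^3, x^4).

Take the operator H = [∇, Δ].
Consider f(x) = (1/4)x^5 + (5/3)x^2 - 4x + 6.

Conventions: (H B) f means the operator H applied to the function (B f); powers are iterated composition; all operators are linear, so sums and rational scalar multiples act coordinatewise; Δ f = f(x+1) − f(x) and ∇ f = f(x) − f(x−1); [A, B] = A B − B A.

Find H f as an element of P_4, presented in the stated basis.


Δ f = (5/4)x^4 + (5/2)x^3 + (5/2)x^2 + (55/12)x - 25/12
∇ Δ f = 5x^3 + (5/2)x + 10/3
∇ f = (5/4)x^4 - (5/2)x^3 + (5/2)x^2 + (25/12)x - 65/12
Δ ∇ f = 5x^3 + (5/2)x + 10/3
[∇, Δ] f = 0

g(x) = 0


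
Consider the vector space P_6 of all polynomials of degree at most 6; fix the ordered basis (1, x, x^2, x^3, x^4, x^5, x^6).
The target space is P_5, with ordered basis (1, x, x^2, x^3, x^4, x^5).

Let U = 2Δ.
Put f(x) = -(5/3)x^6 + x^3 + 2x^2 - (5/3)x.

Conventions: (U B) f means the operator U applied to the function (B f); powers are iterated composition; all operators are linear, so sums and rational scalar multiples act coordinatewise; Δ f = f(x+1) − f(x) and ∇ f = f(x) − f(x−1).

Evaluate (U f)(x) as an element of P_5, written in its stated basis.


Δ f = -10x^5 - 25x^4 - (100/3)x^3 - 22x^2 - 3x - 1/3
(2Δ) f = -20x^5 - 50x^4 - (200/3)x^3 - 44x^2 - 6x - 2/3

g(x) = -20x^5 - 50x^4 - (200/3)x^3 - 44x^2 - 6x - 2/3


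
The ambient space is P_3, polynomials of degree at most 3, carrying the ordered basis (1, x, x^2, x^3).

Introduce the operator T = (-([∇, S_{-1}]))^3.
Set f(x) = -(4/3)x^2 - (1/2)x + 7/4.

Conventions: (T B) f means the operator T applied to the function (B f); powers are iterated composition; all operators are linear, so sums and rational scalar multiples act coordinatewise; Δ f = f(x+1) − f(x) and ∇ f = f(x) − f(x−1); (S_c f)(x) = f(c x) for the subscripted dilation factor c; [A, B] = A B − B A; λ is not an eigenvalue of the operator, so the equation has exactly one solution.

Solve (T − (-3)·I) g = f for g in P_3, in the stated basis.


write g with unknown coordinates in the stated basis and equate coefficients in (T − (-3)·I) g = f
solving from the highest basis element down gives g = -(4/9)x^2 - (1/6)x + 7/12
check: T g = 0
so T g − (-3)·g = -(4/3)x^2 - (1/2)x + 7/4 = f ✓

g(x) = -(4/9)x^2 - (1/6)x + 7/12


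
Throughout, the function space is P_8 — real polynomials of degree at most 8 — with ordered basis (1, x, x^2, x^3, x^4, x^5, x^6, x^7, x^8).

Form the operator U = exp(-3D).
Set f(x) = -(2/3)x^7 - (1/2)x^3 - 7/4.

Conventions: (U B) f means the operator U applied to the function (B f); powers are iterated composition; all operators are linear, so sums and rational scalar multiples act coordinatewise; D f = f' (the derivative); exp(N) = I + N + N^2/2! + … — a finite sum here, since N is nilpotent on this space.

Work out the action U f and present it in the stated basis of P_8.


the image equals g(x) = -(2/3)x^7 + 14x^6 - 126x^5 + 630x^4 - (3781/2)x^3 + (6813/2)x^2 - (6831/2)x + 5879/4

order-1 term: 14x^6 + (9/2)x^2
order-2 term: -126x^5 - (27/2)x
order-3 term: 630x^4 + 27/2
order-4 term: -1890x^3
order-5 term: 3402x^2
order-6 term: -3402x
order-7 term: 1458
the series for exp(-3D) f terminates at order 7
exp(-3D) f = -(2/3)x^7 + 14x^6 - 126x^5 + 630x^4 - (3781/2)x^3 + (6813/2)x^2 - (6831/2)x + 5879/4


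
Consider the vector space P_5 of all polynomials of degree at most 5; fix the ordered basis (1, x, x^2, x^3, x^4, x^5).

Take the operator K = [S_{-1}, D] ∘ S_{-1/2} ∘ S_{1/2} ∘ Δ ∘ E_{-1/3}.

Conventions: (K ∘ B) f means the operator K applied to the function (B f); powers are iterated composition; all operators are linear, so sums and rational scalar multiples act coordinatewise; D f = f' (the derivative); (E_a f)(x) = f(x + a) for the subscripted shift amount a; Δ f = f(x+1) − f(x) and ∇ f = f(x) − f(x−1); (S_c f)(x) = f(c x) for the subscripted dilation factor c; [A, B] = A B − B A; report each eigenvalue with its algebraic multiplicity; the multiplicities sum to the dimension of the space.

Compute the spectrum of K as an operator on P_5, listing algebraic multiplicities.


image of 1: 0
image of x: 0
image of x^2: -1
image of x^3: -(3/4)x - 1/2
image of x^4: -(3/8)x^2 - (1/2)x - 2/3
image of x^5: -(5/32)x^3 - (5/16)x^2 - (5/6)x - 25/54
the matrix is upper triangular; its diagonal is (0, 0, 0, 0, 0, 0)
for a triangular matrix the eigenvalues are the diagonal entries, with algebraic multiplicity their repetition count

λ = 0 (multiplicity 6)


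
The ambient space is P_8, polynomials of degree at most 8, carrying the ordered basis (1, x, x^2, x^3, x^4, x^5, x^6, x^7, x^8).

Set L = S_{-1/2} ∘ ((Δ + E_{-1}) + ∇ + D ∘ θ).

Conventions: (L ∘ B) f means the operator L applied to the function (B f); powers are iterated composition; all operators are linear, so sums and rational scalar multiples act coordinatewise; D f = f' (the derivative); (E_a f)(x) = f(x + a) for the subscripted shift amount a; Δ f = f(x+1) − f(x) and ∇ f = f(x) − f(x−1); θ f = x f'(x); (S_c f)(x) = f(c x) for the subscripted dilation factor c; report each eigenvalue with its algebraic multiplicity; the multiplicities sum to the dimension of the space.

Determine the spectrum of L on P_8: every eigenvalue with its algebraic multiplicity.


image of 1: 1
image of x: -(1/2)x + 2
image of x^2: (1/4)x^2 - 3x + 1
image of x^3: -(1/8)x^3 + 3x^2 - (3/2)x + 1
image of x^4: (1/16)x^4 - (5/2)x^3 + (3/2)x^2 - 2x + 1
image of x^5: -(1/32)x^5 + (15/8)x^4 - (5/4)x^3 + (5/2)x^2 - (5/2)x + 1
image of x^6: (1/64)x^6 - (21/16)x^5 + (15/16)x^4 - (5/2)x^3 + (15/4)x^2 - 3x + 1
image of x^7: -(1/128)x^7 + (7/8)x^6 - (21/32)x^5 + (35/16)x^4 - (35/8)x^3 + (21/4)x^2 - (7/2)x + 1
image of x^8: (1/256)x^8 - (9/16)x^7 + (7/16)x^6 - (7/4)x^5 + (35/8)x^4 - 7x^3 + 7x^2 - 4x + 1
the matrix is upper triangular; its diagonal is (1, -1/2, 1/4, -1/8, 1/16, -1/32, 1/64, -1/128, 1/256)
for a triangular matrix the eigenvalues are the diagonal entries, with algebraic multiplicity their repetition count

λ = -1/2 (multiplicity 1), λ = -1/8 (multiplicity 1), λ = -1/32 (multiplicity 1), λ = -1/128 (multiplicity 1), λ = 1/256 (multiplicity 1), λ = 1/64 (multiplicity 1), λ = 1/16 (multiplicity 1), λ = 1/4 (multiplicity 1), λ = 1 (multiplicity 1)


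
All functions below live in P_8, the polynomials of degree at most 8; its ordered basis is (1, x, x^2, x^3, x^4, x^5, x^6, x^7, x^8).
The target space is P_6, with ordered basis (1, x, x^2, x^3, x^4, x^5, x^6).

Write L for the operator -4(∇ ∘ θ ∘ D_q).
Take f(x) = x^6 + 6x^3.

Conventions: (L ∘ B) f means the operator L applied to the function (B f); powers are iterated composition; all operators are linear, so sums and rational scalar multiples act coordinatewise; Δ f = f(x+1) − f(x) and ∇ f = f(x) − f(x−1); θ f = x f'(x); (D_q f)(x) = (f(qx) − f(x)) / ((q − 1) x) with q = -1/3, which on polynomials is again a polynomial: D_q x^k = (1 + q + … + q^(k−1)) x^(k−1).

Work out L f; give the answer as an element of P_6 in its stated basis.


the result is g(x) = -(18200/243)x^4 + (36400/243)x^3 - (36400/243)x^2 + (56/243)x + 5432/243

D_q f = (182/243)x^5 + (14/3)x^2
θ D_q f = (910/243)x^5 + (28/3)x^2
∇ θ D_q f = (4550/243)x^4 - (9100/243)x^3 + (9100/243)x^2 - (14/243)x - 1358/243
(-4(∇ ∘ θ ∘ D_q)) f = -(18200/243)x^4 + (36400/243)x^3 - (36400/243)x^2 + (56/243)x + 5432/243


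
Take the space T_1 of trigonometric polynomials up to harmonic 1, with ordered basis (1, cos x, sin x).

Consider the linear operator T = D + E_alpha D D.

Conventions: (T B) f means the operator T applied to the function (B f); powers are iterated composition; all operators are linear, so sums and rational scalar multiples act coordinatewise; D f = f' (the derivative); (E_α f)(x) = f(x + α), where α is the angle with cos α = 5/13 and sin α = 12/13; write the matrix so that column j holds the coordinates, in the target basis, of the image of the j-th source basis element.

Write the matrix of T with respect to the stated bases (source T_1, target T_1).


the matrix is [[0, 0, 0]; [0, -5/13, 1/13]; [0, -1/13, -5/13]] (rows listed top to bottom)

image of 1: 0
image of cos x: -(5/13)cos x - (1/13)sin x
image of sin x: (1/13)cos x - (5/13)sin x
each image's coordinates form column j of the matrix


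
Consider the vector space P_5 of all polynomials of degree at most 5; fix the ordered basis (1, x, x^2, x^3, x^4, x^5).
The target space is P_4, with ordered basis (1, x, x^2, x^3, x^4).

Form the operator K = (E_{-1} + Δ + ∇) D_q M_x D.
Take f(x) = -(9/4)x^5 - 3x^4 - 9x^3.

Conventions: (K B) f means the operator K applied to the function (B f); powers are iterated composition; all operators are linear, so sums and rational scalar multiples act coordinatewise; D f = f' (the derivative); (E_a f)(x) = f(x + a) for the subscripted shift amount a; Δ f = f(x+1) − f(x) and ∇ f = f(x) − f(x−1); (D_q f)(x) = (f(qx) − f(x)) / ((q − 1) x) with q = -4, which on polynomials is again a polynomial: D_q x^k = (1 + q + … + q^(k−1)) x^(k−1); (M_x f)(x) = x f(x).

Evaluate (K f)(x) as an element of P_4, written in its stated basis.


D f = -(45/4)x^4 - 12x^3 - 27x^2
M_x D f = -(45/4)x^5 - 12x^4 - 27x^3
D_q M_x D f = -(9225/4)x^4 + 612x^3 - 351x^2
E_{-1} (D_q M_x) D f = -(9225/4)x^4 + 9837x^3 - (32049/2)x^2 + 11763x - 13077/4
Δ (D_q M_x) D f = -9225x^3 - (24003/2)x^2 - 8091x - 8181/4
∇ (D_q M_x) D f = -9225x^3 + (31347/2)x^2 - 11763x + 13077/4
(E_{-1} + Δ + ∇) (D_q M_x) D f = -(9225/4)x^4 - 8613x^3 - (24705/2)x^2 - 8091x - 8181/4

the image equals g(x) = -(9225/4)x^4 - 8613x^3 - (24705/2)x^2 - 8091x - 8181/4


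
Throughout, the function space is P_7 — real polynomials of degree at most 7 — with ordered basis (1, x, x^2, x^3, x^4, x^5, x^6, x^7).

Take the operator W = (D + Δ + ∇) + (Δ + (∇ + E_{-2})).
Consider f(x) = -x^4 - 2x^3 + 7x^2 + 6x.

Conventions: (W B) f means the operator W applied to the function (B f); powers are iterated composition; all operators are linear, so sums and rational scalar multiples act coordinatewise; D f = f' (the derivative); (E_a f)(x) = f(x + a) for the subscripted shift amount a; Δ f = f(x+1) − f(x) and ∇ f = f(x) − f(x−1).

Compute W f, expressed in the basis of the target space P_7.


D f = -4x^3 - 6x^2 + 14x + 6
Δ f = -4x^3 - 12x^2 + 4x + 10
∇ f = -4x^3 + 16x - 2
(D + Δ + ∇) f = -12x^3 - 18x^2 + 34x + 14
Δ f = -4x^3 - 12x^2 + 4x + 10
∇ f = -4x^3 + 16x - 2
E_{-2} f = -x^4 + 6x^3 - 5x^2 - 14x + 16
(∇ + E_{-2}) f = -x^4 + 2x^3 - 5x^2 + 2x + 14
(Δ + (∇ + E_{-2})) f = -x^4 - 2x^3 - 17x^2 + 6x + 24
((D + Δ + ∇) + (Δ + (∇ + E_{-2}))) f = -x^4 - 14x^3 - 35x^2 + 40x + 38

g(x) = -x^4 - 14x^3 - 35x^2 + 40x + 38


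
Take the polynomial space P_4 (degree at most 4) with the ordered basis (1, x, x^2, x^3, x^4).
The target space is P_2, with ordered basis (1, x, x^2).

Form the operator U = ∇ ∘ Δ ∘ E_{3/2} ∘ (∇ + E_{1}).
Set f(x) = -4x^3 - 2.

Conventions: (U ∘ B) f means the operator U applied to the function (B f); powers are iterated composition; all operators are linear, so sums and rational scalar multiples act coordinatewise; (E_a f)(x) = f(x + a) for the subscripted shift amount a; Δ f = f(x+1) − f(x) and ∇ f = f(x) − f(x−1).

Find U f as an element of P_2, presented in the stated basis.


∇ f = -12x^2 + 12x - 4
E_{1} f = -4x^3 - 12x^2 - 12x - 6
(∇ + E_{1}) f = -4x^3 - 24x^2 - 10
E_{3/2} (∇ + E_{1}) f = -4x^3 - 42x^2 - 99x - 155/2
Δ (E_{3/2} ∘ (∇ + E_{1})) f = -12x^2 - 96x - 145
∇ Δ (E_{3/2} ∘ (∇ + E_{1})) f = -24x - 84

the image equals g(x) = -24x - 84


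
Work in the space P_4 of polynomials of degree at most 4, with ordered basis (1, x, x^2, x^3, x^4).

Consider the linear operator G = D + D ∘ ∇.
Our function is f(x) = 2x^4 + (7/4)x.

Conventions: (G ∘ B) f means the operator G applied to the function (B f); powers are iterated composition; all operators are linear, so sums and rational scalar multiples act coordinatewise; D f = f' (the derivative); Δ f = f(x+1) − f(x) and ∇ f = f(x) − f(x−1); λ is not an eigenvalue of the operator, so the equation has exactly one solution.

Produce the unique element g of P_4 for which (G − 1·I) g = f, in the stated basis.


write g with unknown coordinates in the stated basis and equate coefficients in (G − 1·I) g = f
solving from the highest basis element down gives g = -2x^4 - 8x^3 - 48x^2 - (487/4)x - 807/4
check: G g = -8x^3 - 48x^2 - 120x - 807/4
so G g − 1·g = 2x^4 + (7/4)x = f ✓

the result is g(x) = -2x^4 - 8x^3 - 48x^2 - (487/4)x - 807/4


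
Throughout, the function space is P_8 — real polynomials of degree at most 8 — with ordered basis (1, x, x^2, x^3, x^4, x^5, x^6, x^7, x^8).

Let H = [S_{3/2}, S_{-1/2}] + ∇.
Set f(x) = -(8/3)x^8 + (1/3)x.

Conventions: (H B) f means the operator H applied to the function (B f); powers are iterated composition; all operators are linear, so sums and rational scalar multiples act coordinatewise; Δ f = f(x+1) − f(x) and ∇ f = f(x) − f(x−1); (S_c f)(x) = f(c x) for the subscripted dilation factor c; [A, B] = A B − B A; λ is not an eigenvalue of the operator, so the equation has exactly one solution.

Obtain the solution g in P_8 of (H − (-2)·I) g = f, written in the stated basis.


write g with unknown coordinates in the stated basis and equate coefficients in (H − (-2)·I) g = f
solving from the highest basis element down gives g = -(4/3)x^8 + (16/3)x^7 - (112/3)x^6 + (616/3)x^5 - (2800/3)x^4 + (10192/3)x^3 - (27832/3)x^2 + (33779/2)x - 184481/12
check: H g = -(32/3)x^7 + (224/3)x^6 - (1232/3)x^5 + (5600/3)x^4 - (20384/3)x^3 + (55664/3)x^2 - (101336/3)x + 184481/6
so H g − (-2)·g = -(8/3)x^8 + (1/3)x = f ✓

the result is g(x) = -(4/3)x^8 + (16/3)x^7 - (112/3)x^6 + (616/3)x^5 - (2800/3)x^4 + (10192/3)x^3 - (27832/3)x^2 + (33779/2)x - 184481/12


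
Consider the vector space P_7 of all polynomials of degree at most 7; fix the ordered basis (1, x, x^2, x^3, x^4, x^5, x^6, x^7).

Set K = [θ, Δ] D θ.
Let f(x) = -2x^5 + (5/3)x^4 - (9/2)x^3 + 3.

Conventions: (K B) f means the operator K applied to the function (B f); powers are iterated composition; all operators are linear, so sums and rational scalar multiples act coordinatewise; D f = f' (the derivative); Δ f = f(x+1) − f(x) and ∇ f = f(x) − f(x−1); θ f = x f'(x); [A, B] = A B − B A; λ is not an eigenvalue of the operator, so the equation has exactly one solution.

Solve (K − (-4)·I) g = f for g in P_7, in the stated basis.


the image equals g(x) = -(1/2)x^5 + (5/12)x^4 - (109/8)x^3 - (65/2)x^2 - (1421/16)x - 1609/16

write g with unknown coordinates in the stated basis and equate coefficients in (K − (-4)·I) g = f
solving from the highest basis element down gives g = -(1/2)x^5 + (5/12)x^4 - (109/8)x^3 - (65/2)x^2 - (1421/16)x - 1609/16
check: K g = 50x^3 + 130x^2 + (1421/4)x + 1621/4
so K g − (-4)·g = -2x^5 + (5/3)x^4 - (9/2)x^3 + 3 = f ✓


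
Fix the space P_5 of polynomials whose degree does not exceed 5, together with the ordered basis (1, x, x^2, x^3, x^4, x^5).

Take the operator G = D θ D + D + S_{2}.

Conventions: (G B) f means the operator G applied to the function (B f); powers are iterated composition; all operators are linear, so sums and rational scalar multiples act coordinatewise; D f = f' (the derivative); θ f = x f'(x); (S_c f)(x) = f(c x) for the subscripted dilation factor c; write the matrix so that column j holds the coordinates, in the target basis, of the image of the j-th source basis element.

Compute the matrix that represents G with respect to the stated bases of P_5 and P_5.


the matrix is [[1, 1, 2, 0, 0, 0]; [0, 2, 2, 12, 0, 0]; [0, 0, 4, 3, 36, 0]; [0, 0, 0, 8, 4, 80]; [0, 0, 0, 0, 16, 5]; [0, 0, 0, 0, 0, 32]] (rows listed top to bottom)

image of 1: 1
image of x: 2x + 1
image of x^2: 4x^2 + 2x + 2
image of x^3: 8x^3 + 3x^2 + 12x
image of x^4: 16x^4 + 4x^3 + 36x^2
image of x^5: 32x^5 + 5x^4 + 80x^3
each image's coordinates form column j of the matrix


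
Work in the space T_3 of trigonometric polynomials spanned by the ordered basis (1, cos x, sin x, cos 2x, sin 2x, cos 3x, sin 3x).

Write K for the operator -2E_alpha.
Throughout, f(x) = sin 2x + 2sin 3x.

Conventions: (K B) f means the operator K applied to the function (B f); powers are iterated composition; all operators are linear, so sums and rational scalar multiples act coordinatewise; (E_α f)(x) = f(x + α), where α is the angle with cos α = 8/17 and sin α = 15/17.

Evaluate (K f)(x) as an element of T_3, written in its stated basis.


E_alpha f = (240/289)cos 2x - (161/289)sin 2x - (990/4913)cos 3x - (9776/4913)sin 3x
(-2E_alpha) f = -(480/289)cos 2x + (322/289)sin 2x + (1980/4913)cos 3x + (19552/4913)sin 3x

the image equals g(x) = -(480/289)cos 2x + (322/289)sin 2x + (1980/4913)cos 3x + (19552/4913)sin 3x


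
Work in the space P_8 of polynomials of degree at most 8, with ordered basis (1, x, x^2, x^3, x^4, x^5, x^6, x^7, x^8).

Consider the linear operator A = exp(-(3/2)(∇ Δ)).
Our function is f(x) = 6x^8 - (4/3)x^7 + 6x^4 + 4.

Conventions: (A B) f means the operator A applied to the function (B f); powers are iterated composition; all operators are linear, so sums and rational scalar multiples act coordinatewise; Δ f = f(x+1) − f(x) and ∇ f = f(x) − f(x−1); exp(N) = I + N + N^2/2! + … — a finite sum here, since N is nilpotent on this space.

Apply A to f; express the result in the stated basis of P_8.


order-1 term: -504x^6 + 84x^5 - 1260x^4 + 140x^3 - 612x^2 + 28x - 36
order-2 term: 11340x^4 - 1260x^3 + 22680x^2 - 1260x + 3564
order-3 term: -68040x^2 + 3780x - 34020
order-4 term: 51030
the series for exp(-(3/2)(∇ Δ)) f terminates at order 4
exp(-(3/2)(∇ Δ)) f = 6x^8 - (4/3)x^7 - 504x^6 + 84x^5 + 10086x^4 - 1120x^3 - 45972x^2 + 2548x + 20542

the result is g(x) = 6x^8 - (4/3)x^7 - 504x^6 + 84x^5 + 10086x^4 - 1120x^3 - 45972x^2 + 2548x + 20542


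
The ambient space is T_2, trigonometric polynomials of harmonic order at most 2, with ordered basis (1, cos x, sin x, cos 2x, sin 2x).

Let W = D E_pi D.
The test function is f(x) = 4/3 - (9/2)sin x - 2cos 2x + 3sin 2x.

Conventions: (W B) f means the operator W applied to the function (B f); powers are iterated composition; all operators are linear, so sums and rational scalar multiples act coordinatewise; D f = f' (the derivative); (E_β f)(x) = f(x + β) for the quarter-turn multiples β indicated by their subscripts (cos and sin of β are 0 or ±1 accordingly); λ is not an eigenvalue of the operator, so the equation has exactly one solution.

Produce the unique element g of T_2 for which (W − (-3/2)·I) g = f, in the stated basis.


write g with unknown coordinates in the stated basis and equate coefficients in (W − (-3/2)·I) g = f
solving from the highest basis element down gives g = 8/9 - (9/5)sin x + (4/5)cos 2x - (6/5)sin 2x
check: W g = -(9/5)sin x - (16/5)cos 2x + (24/5)sin 2x
so W g − (-3/2)·g = 4/3 - (9/2)sin x - 2cos 2x + 3sin 2x = f ✓

the result is g(x) = 8/9 - (9/5)sin x + (4/5)cos 2x - (6/5)sin 2x


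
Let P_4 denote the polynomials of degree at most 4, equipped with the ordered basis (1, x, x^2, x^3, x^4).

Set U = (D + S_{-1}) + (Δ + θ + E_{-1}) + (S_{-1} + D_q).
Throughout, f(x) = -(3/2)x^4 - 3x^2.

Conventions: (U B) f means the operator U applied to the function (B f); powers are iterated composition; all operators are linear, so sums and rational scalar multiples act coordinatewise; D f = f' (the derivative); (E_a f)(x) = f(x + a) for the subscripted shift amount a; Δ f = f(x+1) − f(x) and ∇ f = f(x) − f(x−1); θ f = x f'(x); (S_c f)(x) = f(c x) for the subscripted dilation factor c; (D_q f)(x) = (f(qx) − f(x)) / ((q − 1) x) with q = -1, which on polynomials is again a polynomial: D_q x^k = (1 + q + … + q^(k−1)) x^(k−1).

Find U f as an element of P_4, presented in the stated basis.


D f = -6x^3 - 6x
S_{-1} f = -(3/2)x^4 - 3x^2
(D + S_{-1}) f = -(3/2)x^4 - 6x^3 - 3x^2 - 6x
Δ f = -6x^3 - 9x^2 - 12x - 9/2
θ f = -6x^4 - 6x^2
E_{-1} f = -(3/2)x^4 + 6x^3 - 12x^2 + 12x - 9/2
(Δ + θ + E_{-1}) f = -(15/2)x^4 - 27x^2 - 9
S_{-1} f = -(3/2)x^4 - 3x^2
D_q f = 0
(S_{-1} + D_q) f = -(3/2)x^4 - 3x^2
((D + S_{-1}) + (Δ + θ + E_{-1}) + (S_{-1} + D_q)) f = -(21/2)x^4 - 6x^3 - 33x^2 - 6x - 9

g(x) = -(21/2)x^4 - 6x^3 - 33x^2 - 6x - 9


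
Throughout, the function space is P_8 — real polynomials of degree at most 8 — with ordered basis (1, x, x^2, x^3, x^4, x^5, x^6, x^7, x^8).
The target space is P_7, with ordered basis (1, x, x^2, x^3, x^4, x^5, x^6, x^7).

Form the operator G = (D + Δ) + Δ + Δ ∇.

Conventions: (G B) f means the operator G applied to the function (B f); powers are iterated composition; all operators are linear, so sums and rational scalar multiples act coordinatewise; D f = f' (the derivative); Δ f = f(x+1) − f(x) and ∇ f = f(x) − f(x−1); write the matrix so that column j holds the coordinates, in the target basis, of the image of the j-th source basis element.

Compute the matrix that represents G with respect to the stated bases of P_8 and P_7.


image of 1: 0
image of x: 3
image of x^2: 6x + 4
image of x^3: 9x^2 + 12x + 2
image of x^4: 12x^3 + 24x^2 + 8x + 4
image of x^5: 15x^4 + 40x^3 + 20x^2 + 20x + 2
image of x^6: 18x^5 + 60x^4 + 40x^3 + 60x^2 + 12x + 4
image of x^7: 21x^6 + 84x^5 + 70x^4 + 140x^3 + 42x^2 + 28x + 2
image of x^8: 24x^7 + 112x^6 + 112x^5 + 280x^4 + 112x^3 + 112x^2 + 16x + 4
each image's coordinates form column j of the matrix

the matrix is [[0, 3, 4, 2, 4, 2, 4, 2, 4]; [0, 0, 6, 12, 8, 20, 12, 28, 16]; [0, 0, 0, 9, 24, 20, 60, 42, 112]; [0, 0, 0, 0, 12, 40, 40, 140, 112]; [0, 0, 0, 0, 0, 15, 60, 70, 280]; [0, 0, 0, 0, 0, 0, 18, 84, 112]; [0, 0, 0, 0, 0, 0, 0, 21, 112]; [0, 0, 0, 0, 0, 0, 0, 0, 24]] (rows listed top to bottom)


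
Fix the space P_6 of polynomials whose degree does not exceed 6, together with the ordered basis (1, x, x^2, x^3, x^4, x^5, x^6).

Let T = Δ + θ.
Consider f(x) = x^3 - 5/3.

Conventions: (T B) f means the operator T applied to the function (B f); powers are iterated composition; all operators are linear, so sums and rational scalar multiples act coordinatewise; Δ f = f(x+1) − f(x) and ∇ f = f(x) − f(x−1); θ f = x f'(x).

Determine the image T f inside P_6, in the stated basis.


g(x) = 3x^3 + 3x^2 + 3x + 1

Δ f = 3x^2 + 3x + 1
θ f = 3x^3
(Δ + θ) f = 3x^3 + 3x^2 + 3x + 1


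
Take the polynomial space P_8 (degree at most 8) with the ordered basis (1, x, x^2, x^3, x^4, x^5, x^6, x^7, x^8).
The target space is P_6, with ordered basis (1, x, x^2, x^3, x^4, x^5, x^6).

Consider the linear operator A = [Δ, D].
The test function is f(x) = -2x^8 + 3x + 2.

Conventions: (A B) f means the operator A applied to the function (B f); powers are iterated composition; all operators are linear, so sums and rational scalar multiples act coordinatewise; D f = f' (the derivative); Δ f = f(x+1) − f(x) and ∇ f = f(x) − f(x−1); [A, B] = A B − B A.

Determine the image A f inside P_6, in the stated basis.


g(x) = 0

D f = -16x^7 + 3
Δ D f = -112x^6 - 336x^5 - 560x^4 - 560x^3 - 336x^2 - 112x - 16
Δ f = -16x^7 - 56x^6 - 112x^5 - 140x^4 - 112x^3 - 56x^2 - 16x + 1
D Δ f = -112x^6 - 336x^5 - 560x^4 - 560x^3 - 336x^2 - 112x - 16
[Δ, D] f = 0


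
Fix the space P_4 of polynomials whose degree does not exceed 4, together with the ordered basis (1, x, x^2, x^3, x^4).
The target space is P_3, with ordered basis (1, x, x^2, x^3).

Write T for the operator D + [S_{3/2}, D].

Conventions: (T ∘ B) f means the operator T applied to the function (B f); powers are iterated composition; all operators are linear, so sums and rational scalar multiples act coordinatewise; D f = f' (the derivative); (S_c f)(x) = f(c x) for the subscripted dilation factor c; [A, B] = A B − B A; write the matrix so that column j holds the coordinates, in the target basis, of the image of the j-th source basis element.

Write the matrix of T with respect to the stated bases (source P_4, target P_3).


the matrix is [[0, 1/2, 0, 0, 0]; [0, 0, 1/2, 0, 0]; [0, 0, 0, -3/8, 0]; [0, 0, 0, 0, -11/4]] (rows listed top to bottom)

image of 1: 0
image of x: 1/2
image of x^2: (1/2)x
image of x^3: -(3/8)x^2
image of x^4: -(11/4)x^3
each image's coordinates form column j of the matrix


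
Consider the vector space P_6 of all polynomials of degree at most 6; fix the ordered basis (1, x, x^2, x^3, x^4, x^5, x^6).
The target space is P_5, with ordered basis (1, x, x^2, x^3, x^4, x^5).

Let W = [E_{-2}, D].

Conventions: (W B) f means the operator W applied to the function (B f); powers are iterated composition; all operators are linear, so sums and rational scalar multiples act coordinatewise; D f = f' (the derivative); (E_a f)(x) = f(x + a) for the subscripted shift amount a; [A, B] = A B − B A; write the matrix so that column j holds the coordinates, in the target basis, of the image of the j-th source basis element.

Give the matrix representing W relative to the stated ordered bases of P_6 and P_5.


the matrix is [[0, 0, 0, 0, 0, 0, 0]; [0, 0, 0, 0, 0, 0, 0]; [0, 0, 0, 0, 0, 0, 0]; [0, 0, 0, 0, 0, 0, 0]; [0, 0, 0, 0, 0, 0, 0]; [0, 0, 0, 0, 0, 0, 0]] (rows listed top to bottom)

image of 1: 0
image of x: 0
image of x^2: 0
image of x^3: 0
image of x^4: 0
image of x^5: 0
image of x^6: 0
each image's coordinates form column j of the matrix


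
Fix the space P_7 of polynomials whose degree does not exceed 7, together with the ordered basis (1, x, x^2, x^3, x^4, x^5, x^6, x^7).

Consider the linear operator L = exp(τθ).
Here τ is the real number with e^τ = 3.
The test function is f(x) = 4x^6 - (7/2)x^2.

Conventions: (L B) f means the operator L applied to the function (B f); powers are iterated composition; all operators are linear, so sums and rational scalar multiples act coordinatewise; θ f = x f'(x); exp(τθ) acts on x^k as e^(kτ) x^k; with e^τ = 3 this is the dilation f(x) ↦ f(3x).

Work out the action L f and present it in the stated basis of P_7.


g(x) = 2916x^6 - (63/2)x^2

exp(τθ) x^k = e^(kτ) x^k; with e^τ = 3 this sends x^k to 3^k x^k
x^2 ↦ 9 x^2
x^6 ↦ 729 x^6
applying this coordinatewise to f: exp(τθ) f = 2916x^6 - (63/2)x^2
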